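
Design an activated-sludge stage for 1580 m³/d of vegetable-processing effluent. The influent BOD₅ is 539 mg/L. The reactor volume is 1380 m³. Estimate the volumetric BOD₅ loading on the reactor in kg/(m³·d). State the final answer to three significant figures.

L_v ≈ 0.617 kg BOD₅/(m³·d)

Applied BOD₅ load per unit volume = Q·S₀/V = (1580 × 539/1000)/1380 = 0.6171 kg BOD₅·m⁻³·d⁻¹.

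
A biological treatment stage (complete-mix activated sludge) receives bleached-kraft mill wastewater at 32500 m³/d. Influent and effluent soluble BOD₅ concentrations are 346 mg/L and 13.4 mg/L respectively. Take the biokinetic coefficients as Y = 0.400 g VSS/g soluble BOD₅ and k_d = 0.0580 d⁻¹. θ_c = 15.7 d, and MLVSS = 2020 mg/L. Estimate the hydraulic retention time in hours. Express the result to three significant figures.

τ ≈ 13.0 h

From the SRT design equation V = Y Q (S₀−S) θ_c / [X (1 + k_d θ_c)] = 0.400 × 32500 × (346 − 13.4) × 15.7 / [2020 × (1 + 0.0580 × 15.7)] = 6.79×10^7 / 3859 = 17589 m³.
Hydraulic retention time τ = V/Q = 17589 / 32500 = 0.5412 d = 12.99 h.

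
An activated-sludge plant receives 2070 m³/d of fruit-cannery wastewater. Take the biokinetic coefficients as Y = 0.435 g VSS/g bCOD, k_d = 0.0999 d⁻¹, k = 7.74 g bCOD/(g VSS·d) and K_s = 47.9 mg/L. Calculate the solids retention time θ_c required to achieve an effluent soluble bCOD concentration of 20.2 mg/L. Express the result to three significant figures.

θ_c ≈ 1.11 d

From 1/θ_c = Y·k·S/(K_s + S) − k_d: Y·k·S/(K_s+S) = 0.435 × 7.74 × 20.2 / (47.9 + 20.2) = 0.9987 d⁻¹.
Then 1/θ_c = μ − k_d = 0.9987 − 0.0999 = 0.8988 d⁻¹, giving θ_c = 1.113 d.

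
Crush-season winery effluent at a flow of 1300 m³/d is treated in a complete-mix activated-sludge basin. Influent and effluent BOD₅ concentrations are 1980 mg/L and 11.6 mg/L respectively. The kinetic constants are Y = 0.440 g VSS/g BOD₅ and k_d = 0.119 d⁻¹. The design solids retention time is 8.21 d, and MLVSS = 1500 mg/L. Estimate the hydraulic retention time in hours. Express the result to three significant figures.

τ ≈ 57.5 h

Rearranging the biomass balance for a CMAS with decay, V = Y·Q·ΔS·θ_c / [X·(1+k_d θ_c)] = 0.440 × 1300 × (1980 − 11.6) × 8.21 / [1500 × (1 + 0.119 × 8.21)] = 9.24×10^6 / 2965 = 3117 m³.
HRT = V/Q = 3117 m³ / 1300 m³·d⁻¹ = 2.398 d × 24 = 57.55 h.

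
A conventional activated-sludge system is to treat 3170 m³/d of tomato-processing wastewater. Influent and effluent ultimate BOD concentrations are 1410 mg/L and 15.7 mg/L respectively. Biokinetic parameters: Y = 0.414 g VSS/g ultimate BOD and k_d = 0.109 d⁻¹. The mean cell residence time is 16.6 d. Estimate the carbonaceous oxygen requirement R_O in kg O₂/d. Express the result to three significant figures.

R_O ≈ 3500 kg O₂/d

Y_obs = Y / (1 + k_d θ_c) = 0.414 / (1 + 0.109 × 16.6) = 0.414 / 2.809 = 0.1474.
Mass of ultimate BOD removed per day: Q(S₀ − S) = 3170 × 1394 g/m³ = 4420 kg/d.
Biomass synthesised: P_X = Y_obs × 4420 = 651.3 kg VSS/d.
R_O = Q·ΔS − 1.42 P_X = 4420 − 924.9 = 3495 kg O₂/d.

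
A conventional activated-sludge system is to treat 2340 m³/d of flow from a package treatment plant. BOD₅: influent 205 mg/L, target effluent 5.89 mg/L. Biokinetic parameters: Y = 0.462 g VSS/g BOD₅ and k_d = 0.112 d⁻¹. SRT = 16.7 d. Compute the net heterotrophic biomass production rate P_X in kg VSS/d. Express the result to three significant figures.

P_X ≈ 75.0 kg VSS/d

Observed yield with endogenous decay: Y_obs = Y / (1 + k_d·θ_c) = 0.462 / (1 + 0.112 × 16.7) = 0.462 / 2.870 = 0.1610 g VSS/g BOD₅.
Substrate removed = Q·(S₀ − S) = 2340 m³/d × (205 − 5.89) g/m³ = 4.66×10^5 g/d = 465.9 kg/d.
P_X = Y_obs · Q(S₀ − S) = 0.1610 × 465.9 = 74.99 kg VSS/d.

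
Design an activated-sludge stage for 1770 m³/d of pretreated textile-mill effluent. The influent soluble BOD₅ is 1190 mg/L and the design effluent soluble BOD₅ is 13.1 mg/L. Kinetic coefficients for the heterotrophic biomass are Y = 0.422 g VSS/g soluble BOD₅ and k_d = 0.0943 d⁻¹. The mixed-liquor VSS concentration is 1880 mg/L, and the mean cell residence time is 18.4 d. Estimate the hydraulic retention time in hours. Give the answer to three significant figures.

τ ≈ 42.7 h

From the SRT design equation V = Y Q (S₀−S) θ_c / [X (1 + k_d θ_c)] = 0.422 × 1770 × (1190 − 13.1) × 18.4 / [1880 × (1 + 0.0943 × 18.4)] = 1.62×10^7 / 5142 = 3146 m³.
τ = V/Q = 3146/1770 = 1.777 d, or 42.65 h.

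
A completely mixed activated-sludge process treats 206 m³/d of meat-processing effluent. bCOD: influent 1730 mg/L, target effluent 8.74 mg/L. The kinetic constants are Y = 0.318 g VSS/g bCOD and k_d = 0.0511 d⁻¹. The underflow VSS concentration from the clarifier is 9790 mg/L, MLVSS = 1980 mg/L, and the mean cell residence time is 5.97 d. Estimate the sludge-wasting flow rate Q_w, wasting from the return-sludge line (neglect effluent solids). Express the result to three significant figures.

Rearranging the biomass balance for a CMAS with decay, V = Y·Q·ΔS·θ_c / [X·(1+k_d θ_c)] = 0.318 × 206 × (1730 − 8.74) × 5.97 / [1980 × (1 + 0.0511 × 5.97)] = 6.73×10^5 / 2584 = 260.5 m³.
Q_w = (V·X)/(θ_c X_r) = 260.5 × 1980 / (5.97 × 9790) = 8.825 m³/d.

Q_w ≈ 8.83 m³/d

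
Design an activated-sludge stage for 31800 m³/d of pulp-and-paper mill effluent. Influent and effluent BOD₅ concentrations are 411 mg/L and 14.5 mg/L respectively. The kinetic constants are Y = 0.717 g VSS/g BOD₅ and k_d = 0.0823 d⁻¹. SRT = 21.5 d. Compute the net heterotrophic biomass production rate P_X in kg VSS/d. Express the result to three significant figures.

Observed yield with endogenous decay: Y_obs = Y / (1 + k_d·θ_c) = 0.717 / (1 + 0.0823 × 21.5) = 0.717 / 2.769 = 0.2589 g VSS/g BOD₅.
Q·(S₀ − S) = 31800 × (411 − 14.5) × 10⁻³ = 12609 kg/d removed.
Net biomass production P_X = Y_obs × Q·(S₀ − S) = 0.2589 × 12609 = 3264 kg VSS/d.

P_X ≈ 3260 kg VSS/d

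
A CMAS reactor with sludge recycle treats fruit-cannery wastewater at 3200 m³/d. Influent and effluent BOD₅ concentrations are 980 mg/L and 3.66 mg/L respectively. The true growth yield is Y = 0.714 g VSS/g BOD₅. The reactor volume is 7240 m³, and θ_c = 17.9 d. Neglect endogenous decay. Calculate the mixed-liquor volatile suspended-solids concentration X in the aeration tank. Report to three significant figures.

X ≈ 5520 mg/L

Without decay, X = Y Q (S₀−S) θ_c / V = 0.714 × 3200 × (980 − 3.66) × 17.9 / 7240 = 5515 mg/L.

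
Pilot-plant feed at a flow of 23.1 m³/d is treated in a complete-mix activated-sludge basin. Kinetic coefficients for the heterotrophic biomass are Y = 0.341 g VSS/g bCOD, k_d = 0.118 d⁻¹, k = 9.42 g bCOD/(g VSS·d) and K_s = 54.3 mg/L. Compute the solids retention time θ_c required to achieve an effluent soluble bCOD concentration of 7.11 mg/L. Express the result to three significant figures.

At the target effluent, Y k S/(K_s+S) = 0.341×9.42×7.11/61.41 = 0.3719 d⁻¹.
Then 1/θ_c = μ − k_d = 0.3719 − 0.118 = 0.2539 d⁻¹, giving θ_c = 3.938 d.

θ_c ≈ 3.94 d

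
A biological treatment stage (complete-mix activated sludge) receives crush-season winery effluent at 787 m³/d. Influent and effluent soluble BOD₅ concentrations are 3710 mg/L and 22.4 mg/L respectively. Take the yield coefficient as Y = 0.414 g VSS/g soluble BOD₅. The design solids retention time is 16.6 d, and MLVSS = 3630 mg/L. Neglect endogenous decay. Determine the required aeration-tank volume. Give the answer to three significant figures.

V ≈ 5490 m³

V·X = Y·Q·ΔS·θ_c gives V = 0.414 × 787 × (3710 − 22.4) × 16.6 / 3630 = 5494 m³.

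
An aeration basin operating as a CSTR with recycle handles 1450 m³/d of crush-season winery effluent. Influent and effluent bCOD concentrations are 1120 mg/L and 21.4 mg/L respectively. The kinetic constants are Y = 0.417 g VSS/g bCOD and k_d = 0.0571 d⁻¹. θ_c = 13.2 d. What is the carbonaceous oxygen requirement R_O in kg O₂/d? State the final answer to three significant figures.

Observed yield with endogenous decay: Y_obs = Y / (1 + k_d·θ_c) = 0.417 / (1 + 0.0571 × 13.2) = 0.417 / 1.754 = 0.2378 g VSS/g bCOD.
ΔS = 1120 − 21.4 = 1099 mg/L, so the substrate removal rate is 1450 × 1099/1000 = 1593 kg bCOD/d.
P_X = Y_obs·Q·(S₀ − S) = 0.2378 × 1593 = 378.8 kg VSS/d.
R_O = Q·ΔS − 1.42 P_X = 1593 − 537.9 = 1055 kg O₂/d.

R_O ≈ 1060 kg O₂/d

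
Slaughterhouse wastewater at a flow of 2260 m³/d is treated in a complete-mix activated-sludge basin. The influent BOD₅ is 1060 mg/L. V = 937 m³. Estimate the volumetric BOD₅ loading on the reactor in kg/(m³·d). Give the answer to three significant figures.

L_v = Q S₀ / V = 2260 × 1060 × 10⁻³ / 937.0 = 2.557 kg/(m³·d).

L_v ≈ 2.56 kg BOD₅/(m³·d)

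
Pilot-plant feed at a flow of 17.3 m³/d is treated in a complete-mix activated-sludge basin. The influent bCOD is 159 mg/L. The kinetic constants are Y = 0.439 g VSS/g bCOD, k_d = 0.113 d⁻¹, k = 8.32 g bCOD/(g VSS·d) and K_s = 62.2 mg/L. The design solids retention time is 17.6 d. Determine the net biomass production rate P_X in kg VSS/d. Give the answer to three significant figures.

P_X ≈ 0.396 kg VSS/d

From the Monod/SRT balance for a CMAS, S = K_s·(1+k_d θ_c)/[θ_c·(Y k − k_d) − 1] = 62.2 × (1 + 0.113 × 17.6) / [17.6 × (0.439 × 8.32 − 0.113) − 1] = 185.9 / 61.29 = 3.033 mg/L.
Correct the yield for decay: Y_obs = Y/(1 + k_d θ_c) = 0.439 / (1 + 0.113 × 17.6) = 0.439 / 2.989 = 0.1469.
Substrate removed = Q·(S₀ − S) = 17.3 m³/d × (159 − 3.03) g/m³ = 2.7×10^3 g/d = 2.698 kg/d.
Biomass produced: P_X = Y_obs·Q·ΔS = 0.1469 × 2.698 ≈ 0.3963 kg VSS/d.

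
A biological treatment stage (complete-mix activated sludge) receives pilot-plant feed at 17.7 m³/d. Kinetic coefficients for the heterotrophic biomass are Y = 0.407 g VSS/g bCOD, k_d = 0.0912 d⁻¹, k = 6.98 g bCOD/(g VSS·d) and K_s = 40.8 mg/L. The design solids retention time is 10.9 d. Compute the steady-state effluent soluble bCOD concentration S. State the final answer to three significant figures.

Effluent substrate depends only on kinetics and SRT: S = K_s(1 + k_d θ_c) / [θ_c(Yk − k_d) − 1] = 40.8 × (1 + 0.0912 × 10.9) / [10.9 × (0.407 × 6.98 − 0.0912) − 1] = 81.36 / 28.97 = 2.808 mg/L.

S ≈ 2.81 mg/L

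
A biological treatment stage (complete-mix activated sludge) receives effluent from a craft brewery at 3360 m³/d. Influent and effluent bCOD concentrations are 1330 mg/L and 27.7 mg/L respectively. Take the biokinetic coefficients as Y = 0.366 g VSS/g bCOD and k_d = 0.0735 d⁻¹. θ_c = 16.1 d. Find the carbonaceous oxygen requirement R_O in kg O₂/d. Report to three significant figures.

R_O ≈ 3330 kg O₂/d

Observed yield with endogenous decay: Y_obs = Y / (1 + k_d·θ_c) = 0.366 / (1 + 0.0735 × 16.1) = 0.366 / 2.183 = 0.1676 g VSS/g bCOD.
Substrate removed = Q·(S₀ − S) = 3360 m³/d × (1330 − 27.7) g/m³ = 4.38×10^6 g/d = 4376 kg/d.
Biomass synthesised: P_X = Y_obs × 4376 = 733.5 kg VSS/d.
R_O = Q·(S₀ − S) − 1.42·P_X = 4376 − 1.42 × 733.5 = 3334 kg O₂/d.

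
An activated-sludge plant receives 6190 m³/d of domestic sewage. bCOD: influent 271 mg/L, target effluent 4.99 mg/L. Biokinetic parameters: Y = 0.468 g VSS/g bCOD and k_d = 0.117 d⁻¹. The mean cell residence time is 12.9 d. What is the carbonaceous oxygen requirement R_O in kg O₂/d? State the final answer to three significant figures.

R_O ≈ 1210 kg O₂/d

Observed yield with endogenous decay: Y_obs = Y / (1 + k_d·θ_c) = 0.468 / (1 + 0.117 × 12.9) = 0.468 / 2.509 = 0.1865 g VSS/g bCOD.
Mass of bCOD removed per day: Q(S₀ − S) = 6190 × 266.0 g/m³ = 1647 kg/d.
Net sludge production P_X = 0.1865 × 1647 = 307.1 kg VSS/d.
R_O = Q·(S₀ − S) − 1.42·P_X = 1647 − 1.42 × 307.1 = 1211 kg O₂/d.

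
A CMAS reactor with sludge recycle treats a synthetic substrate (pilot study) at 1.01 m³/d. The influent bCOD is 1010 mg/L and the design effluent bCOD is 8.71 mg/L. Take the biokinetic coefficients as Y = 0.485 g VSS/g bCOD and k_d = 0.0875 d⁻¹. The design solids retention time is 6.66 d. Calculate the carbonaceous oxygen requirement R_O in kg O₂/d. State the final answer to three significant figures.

Correct the yield for decay: Y_obs = Y/(1 + k_d θ_c) = 0.485 / (1 + 0.0875 × 6.66) = 0.485 / 1.583 = 0.3064.
Q·(S₀ − S) = 1.01 × (1010 − 8.71) × 10⁻³ = 1.011 kg/d removed.
P_X = Y_obs·Q·(S₀ − S) = 0.3064 × 1.011 = 0.3099 kg VSS/d.
R_O = Q·ΔS − 1.42 P_X = 1.011 − 0.4400 = 0.5713 kg O₂/d.

R_O ≈ 0.571 kg O₂/d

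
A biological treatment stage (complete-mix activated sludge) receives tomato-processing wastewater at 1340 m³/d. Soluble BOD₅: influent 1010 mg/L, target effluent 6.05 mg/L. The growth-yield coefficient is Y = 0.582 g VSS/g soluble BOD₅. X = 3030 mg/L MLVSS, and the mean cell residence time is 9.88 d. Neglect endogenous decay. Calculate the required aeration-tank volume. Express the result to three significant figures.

V ≈ 2550 m³

With k_d = 0 the design equation reduces to V = Y Q (S₀−S) θ_c / X = 0.582 × 1340 × (1010 − 6.05) × 9.88 / 3030 = 2553 m³.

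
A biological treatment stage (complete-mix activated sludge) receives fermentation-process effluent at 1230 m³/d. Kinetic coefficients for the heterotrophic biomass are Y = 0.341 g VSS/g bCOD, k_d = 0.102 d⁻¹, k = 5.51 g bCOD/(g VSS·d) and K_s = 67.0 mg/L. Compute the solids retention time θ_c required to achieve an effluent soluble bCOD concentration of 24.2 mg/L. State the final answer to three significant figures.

θ_c ≈ 2.52 d

Specific growth rate at S = 24.2 mg/L: μ = YkS/(K_s+S) = 0.341·5.51·24.2/(67.0+24.2) = 0.4986 d⁻¹.
θ_c = 1/(μ − k_d) = 1/(0.4986 − 0.102) = 1/0.3966 = 2.522 d.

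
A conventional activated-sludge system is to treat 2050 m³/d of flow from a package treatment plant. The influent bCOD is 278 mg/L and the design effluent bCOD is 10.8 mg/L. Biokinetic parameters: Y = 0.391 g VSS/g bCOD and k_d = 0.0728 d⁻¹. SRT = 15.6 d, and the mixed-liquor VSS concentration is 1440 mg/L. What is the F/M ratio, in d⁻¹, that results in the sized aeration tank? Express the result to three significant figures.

From the SRT design equation V = Y Q (S₀−S) θ_c / [X (1 + k_d θ_c)] = 0.391 × 2050 × (278 − 10.8) × 15.6 / [1440 × (1 + 0.0728 × 15.6)] = 3.34×10^6 / 3075 = 1086 m³.
F/M = Q·S₀ / (V·X) = 2050 × 278 / (1086 × 1440) = 0.3643 g bCOD·(g VSS·d)⁻¹.

F/M ≈ 0.364 d⁻¹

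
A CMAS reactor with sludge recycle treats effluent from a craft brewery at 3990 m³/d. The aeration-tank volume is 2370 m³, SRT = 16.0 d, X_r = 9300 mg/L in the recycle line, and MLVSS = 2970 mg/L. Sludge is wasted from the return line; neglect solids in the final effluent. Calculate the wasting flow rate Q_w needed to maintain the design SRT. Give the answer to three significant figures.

Q_w ≈ 47.3 m³/d

θ_c = V·X/(Q_w·X_r) when wasting from the recycle, so Q_w = V·X/(θ_c·X_r) = 2370 × 2970 / (16.0 × 9300) = 47.30 m³/d.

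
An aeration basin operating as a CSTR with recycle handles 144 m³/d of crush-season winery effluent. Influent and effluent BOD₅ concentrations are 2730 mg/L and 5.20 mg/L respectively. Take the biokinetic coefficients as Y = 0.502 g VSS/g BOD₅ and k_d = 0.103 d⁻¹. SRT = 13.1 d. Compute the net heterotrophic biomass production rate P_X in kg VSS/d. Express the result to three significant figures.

Correct the yield for decay: Y_obs = Y/(1 + k_d θ_c) = 0.502 / (1 + 0.103 × 13.1) = 0.502 / 2.349 = 0.2137.
Substrate removed = Q·(S₀ − S) = 144 m³/d × (2730 − 5.20) g/m³ = 3.92×10^5 g/d = 392.4 kg/d.
Net biomass production P_X = Y_obs × Q·(S₀ − S) = 0.2137 × 392.4 = 83.84 kg VSS/d.

P_X ≈ 83.8 kg VSS/d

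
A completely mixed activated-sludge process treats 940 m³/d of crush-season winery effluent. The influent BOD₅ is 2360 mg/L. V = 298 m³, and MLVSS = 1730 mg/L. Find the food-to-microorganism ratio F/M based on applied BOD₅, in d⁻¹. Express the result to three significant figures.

F/M ≈ 4.30 d⁻¹

F/M = applied load / biomass = Q·S₀/(V·X) = 940 × 2360 / (298.0 × 1730) = 4.303 d⁻¹.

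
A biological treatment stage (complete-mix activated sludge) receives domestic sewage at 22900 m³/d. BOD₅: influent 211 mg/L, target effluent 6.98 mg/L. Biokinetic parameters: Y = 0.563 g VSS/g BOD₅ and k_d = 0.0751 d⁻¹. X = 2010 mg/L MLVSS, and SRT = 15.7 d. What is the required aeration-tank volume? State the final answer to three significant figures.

From the SRT design equation V = Y Q (S₀−S) θ_c / [X (1 + k_d θ_c)] = 0.563 × 22900 × (211 − 6.98) × 15.7 / [2010 × (1 + 0.0751 × 15.7)] = 4.13×10^7 / 4380 = 9429 m³.

V ≈ 9430 m³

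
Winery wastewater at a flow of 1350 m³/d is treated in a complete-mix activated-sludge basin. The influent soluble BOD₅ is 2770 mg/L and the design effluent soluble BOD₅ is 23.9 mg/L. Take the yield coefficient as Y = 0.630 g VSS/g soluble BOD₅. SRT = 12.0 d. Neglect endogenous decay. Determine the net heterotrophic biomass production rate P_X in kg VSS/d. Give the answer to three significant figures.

P_X ≈ 2340 kg VSS/d

With endogenous decay neglected, the observed yield equals the true yield: Y_obs = Y = 0.630 g VSS/g soluble BOD₅.
Q·(S₀ − S) = 1350 × (2770 − 23.9) × 10⁻³ = 3707 kg/d removed.
Net biomass production P_X = Y_obs × Q·(S₀ − S) = 0.6300 × 3707 = 2336 kg VSS/d.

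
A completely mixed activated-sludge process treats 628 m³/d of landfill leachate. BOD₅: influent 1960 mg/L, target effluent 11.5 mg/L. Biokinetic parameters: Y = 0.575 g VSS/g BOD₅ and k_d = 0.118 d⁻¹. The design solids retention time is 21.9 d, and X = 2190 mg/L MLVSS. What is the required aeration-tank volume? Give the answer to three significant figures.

V ≈ 1960 m³

From the SRT design equation V = Y Q (S₀−S) θ_c / [X (1 + k_d θ_c)] = 0.575 × 628 × (1960 − 11.5) × 21.9 / [2190 × (1 + 0.118 × 21.9)] = 1.54×10^7 / 7849 = 1963 m³.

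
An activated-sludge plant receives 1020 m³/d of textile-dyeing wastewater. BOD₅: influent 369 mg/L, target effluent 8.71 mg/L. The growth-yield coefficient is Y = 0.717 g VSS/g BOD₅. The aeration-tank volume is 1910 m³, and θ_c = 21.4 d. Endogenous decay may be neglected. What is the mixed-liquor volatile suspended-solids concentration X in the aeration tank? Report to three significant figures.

X ≈ 2950 mg/L

Without decay, X = Y Q (S₀−S) θ_c / V = 0.717 × 1020 × (369 − 8.71) × 21.4 / 1910 = 2952 mg/L.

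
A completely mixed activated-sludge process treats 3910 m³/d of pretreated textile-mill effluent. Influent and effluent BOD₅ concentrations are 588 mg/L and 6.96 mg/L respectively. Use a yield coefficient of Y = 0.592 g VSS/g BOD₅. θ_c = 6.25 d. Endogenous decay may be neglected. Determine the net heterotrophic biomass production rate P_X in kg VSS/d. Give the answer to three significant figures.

No decay correction is needed, so Y_obs = Y = 0.592.
ΔS = 588 − 6.96 = 581.0 mg/L, so the substrate removal rate is 3910 × 581.0/1000 = 2272 kg BOD₅/d.
P_X = Y_obs · Q(S₀ − S) = 0.5920 × 2272 = 1345 kg VSS/d.

P_X ≈ 1340 kg VSS/d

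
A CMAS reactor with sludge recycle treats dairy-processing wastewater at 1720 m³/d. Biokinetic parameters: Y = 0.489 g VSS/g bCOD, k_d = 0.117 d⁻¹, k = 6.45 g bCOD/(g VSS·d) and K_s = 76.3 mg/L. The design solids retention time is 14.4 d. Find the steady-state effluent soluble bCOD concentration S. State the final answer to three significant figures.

For a completely mixed reactor with recycle the Lawrence–McCarty relation gives S = K_s·(1 + k_d·θ_c) / [θ_c·(Y·k − k_d) − 1] = 76.3 × (1 + 0.117 × 14.4) / [14.4 × (0.489 × 6.45 − 0.117) − 1] = 204.9 / 42.73 = 4.794 mg/L.

S ≈ 4.79 mg/L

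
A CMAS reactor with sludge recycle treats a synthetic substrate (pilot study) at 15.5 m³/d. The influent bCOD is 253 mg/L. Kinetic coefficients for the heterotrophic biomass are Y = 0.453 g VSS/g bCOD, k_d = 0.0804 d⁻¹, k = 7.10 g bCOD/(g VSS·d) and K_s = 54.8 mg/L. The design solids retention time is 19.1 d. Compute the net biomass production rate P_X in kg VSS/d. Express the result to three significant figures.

P_X ≈ 0.694 kg VSS/d

Effluent substrate depends only on kinetics and SRT: S = K_s(1 + k_d θ_c) / [θ_c(Yk − k_d) − 1] = 54.8 × (1 + 0.0804 × 19.1) / [19.1 × (0.453 × 7.10 − 0.0804) − 1] = 139.0 / 58.90 = 2.359 mg/L.
Correct the yield for decay: Y_obs = Y/(1 + k_d θ_c) = 0.453 / (1 + 0.0804 × 19.1) = 0.453 / 2.536 = 0.1787.
ΔS = 253 − 2.36 = 250.6 mg/L, so the substrate removal rate is 15.5 × 250.6/1000 = 3.885 kg bCOD/d.
So the net sludge growth is P_X = 0.1787 × 3.885 = 0.6941 kg VSS/d.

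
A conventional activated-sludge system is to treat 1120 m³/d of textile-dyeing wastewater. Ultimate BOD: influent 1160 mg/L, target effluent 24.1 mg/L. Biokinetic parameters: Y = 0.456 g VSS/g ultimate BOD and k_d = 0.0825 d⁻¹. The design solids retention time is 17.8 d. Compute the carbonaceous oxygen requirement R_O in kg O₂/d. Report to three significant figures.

Correct the yield for decay: Y_obs = Y/(1 + k_d θ_c) = 0.456 / (1 + 0.0825 × 17.8) = 0.456 / 2.469 = 0.1847.
ΔS = 1160 − 24.1 = 1136 mg/L, so the substrate removal rate is 1120 × 1136/1000 = 1272 kg ultimate BOD/d.
Biomass synthesised: P_X = Y_obs × 1272 = 235.0 kg VSS/d.
R_O = Q·ΔS − 1.42 P_X = 1272 − 333.7 = 938.5 kg O₂/d.

R_O ≈ 938 kg O₂/d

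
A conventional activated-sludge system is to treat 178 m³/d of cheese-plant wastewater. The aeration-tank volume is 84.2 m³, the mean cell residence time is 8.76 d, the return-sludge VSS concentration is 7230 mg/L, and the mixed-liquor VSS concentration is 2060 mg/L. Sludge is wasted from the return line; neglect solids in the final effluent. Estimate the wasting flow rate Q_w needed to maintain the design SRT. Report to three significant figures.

Wasting from the return line (neglecting effluent solids): Q_w = V·X / (θ_c·X_r) = 84.20 × 2060 / (8.76 × 7230) = 2.739 m³/d.

Q_w ≈ 2.74 m³/d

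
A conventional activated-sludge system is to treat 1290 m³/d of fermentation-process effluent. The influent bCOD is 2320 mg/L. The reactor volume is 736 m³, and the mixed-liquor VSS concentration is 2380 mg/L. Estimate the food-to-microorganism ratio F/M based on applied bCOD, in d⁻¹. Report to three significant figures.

F/M ≈ 1.71 d⁻¹

F/M = Q·S₀ / (V·X) = 1290 × 2320 / (736.0 × 2380) = 1.709 g bCOD·(g VSS·d)⁻¹.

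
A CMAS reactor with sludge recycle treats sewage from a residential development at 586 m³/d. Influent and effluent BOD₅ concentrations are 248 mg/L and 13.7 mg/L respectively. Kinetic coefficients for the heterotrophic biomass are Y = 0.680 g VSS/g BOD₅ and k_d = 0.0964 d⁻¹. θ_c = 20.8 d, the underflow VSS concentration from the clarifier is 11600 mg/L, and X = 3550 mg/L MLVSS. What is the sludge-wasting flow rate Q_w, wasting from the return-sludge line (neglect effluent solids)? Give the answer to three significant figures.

Steady-state biomass mass balance: V·X·(1 + k_d·θ_c) = Y·Q·(S₀ − S)·θ_c, so V = 0.680 × 586 × (248 − 13.7) × 20.8 / [3550 × (1 + 0.0964 × 20.8)] = 1.94×10^6 / 10668 = 182.0 m³.
Q_w = (V·X)/(θ_c X_r) = 182.0 × 3550 / (20.8 × 11600) = 2.678 m³/d.

Q_w ≈ 2.68 m³/d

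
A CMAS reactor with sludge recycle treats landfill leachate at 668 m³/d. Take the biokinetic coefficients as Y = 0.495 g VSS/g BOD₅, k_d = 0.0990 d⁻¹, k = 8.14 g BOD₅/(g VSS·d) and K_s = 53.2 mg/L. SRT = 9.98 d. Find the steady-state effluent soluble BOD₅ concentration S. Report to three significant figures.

S ≈ 2.77 mg/L

Effluent substrate depends only on kinetics and SRT: S = K_s(1 + k_d θ_c) / [θ_c(Yk − k_d) − 1] = 53.2 × (1 + 0.0990 × 9.98) / [9.98 × (0.495 × 8.14 − 0.0990) − 1] = 105.8 / 38.22 = 2.767 mg/L.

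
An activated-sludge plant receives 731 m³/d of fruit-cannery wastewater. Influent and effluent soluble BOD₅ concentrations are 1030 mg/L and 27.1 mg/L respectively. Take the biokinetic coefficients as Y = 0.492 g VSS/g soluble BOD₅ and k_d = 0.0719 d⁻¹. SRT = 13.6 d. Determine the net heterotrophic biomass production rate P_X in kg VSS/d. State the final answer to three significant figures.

P_X ≈ 182 kg VSS/d

The observed yield is Y_obs = Y/(1 + k_d·θ_c) = 0.492 / (1 + 0.0719 × 13.6) = 0.492 / 1.978 = 0.2488 g VSS per g soluble BOD₅ removed.
ΔS = 1030 − 27.1 = 1003 mg/L, so the substrate removal rate is 731 × 1003/1000 = 733.1 kg soluble BOD₅/d.
So the net sludge growth is P_X = 0.2488 × 733.1 = 182.4 kg VSS/d.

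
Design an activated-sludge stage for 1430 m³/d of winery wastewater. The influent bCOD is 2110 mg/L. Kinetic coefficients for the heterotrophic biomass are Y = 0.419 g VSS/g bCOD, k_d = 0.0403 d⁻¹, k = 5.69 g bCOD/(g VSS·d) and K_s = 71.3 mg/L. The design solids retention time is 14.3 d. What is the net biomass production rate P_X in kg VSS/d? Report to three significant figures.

From the Monod/SRT balance for a CMAS, S = K_s·(1+k_d θ_c)/[θ_c·(Y k − k_d) − 1] = 71.3 × (1 + 0.0403 × 14.3) / [14.3 × (0.419 × 5.69 − 0.0403) − 1] = 112.4 / 32.52 = 3.456 mg/L.
The observed yield is Y_obs = Y/(1 + k_d·θ_c) = 0.419 / (1 + 0.0403 × 14.3) = 0.419 / 1.576 = 0.2658 g VSS per g bCOD removed.
ΔS = 2110 − 3.46 = 2107 mg/L, so the substrate removal rate is 1430 × 2107/1000 = 3012 kg bCOD/d.
Net biomass production P_X = Y_obs × Q·(S₀ − S) = 0.2658 × 3012 = 800.7 kg VSS/d.

P_X ≈ 801 kg VSS/d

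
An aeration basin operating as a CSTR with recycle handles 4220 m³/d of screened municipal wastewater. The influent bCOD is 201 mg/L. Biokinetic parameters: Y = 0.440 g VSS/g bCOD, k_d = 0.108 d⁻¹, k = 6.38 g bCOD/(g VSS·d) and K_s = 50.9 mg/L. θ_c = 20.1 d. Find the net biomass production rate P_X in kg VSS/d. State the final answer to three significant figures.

From the Monod/SRT balance for a CMAS, S = K_s·(1+k_d θ_c)/[θ_c·(Y k − k_d) − 1] = 50.9 × (1 + 0.108 × 20.1) / [20.1 × (0.440 × 6.38 − 0.108) − 1] = 161.4 / 53.25 = 3.031 mg/L.
The observed yield is Y_obs = Y/(1 + k_d·θ_c) = 0.440 / (1 + 0.108 × 20.1) = 0.440 / 3.171 = 0.1388 g VSS per g bCOD removed.
ΔS = 201 − 3.03 = 198.0 mg/L, so the substrate removal rate is 4220 × 198.0/1000 = 835.4 kg bCOD/d.
P_X = Y_obs · Q(S₀ − S) = 0.1388 × 835.4 = 115.9 kg VSS/d.

P_X ≈ 116 kg VSS/d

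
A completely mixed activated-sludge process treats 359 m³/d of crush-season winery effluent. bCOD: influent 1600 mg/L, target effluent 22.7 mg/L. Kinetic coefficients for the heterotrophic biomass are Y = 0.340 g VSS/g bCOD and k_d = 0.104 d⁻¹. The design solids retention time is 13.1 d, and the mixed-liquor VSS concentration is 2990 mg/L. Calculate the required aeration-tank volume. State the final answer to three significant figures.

V ≈ 357 m³

From the SRT design equation V = Y Q (S₀−S) θ_c / [X (1 + k_d θ_c)] = 0.340 × 359 × (1600 − 22.7) × 13.1 / [2990 × (1 + 0.104 × 13.1)] = 2.52×10^6 / 7064 = 357.1 m³.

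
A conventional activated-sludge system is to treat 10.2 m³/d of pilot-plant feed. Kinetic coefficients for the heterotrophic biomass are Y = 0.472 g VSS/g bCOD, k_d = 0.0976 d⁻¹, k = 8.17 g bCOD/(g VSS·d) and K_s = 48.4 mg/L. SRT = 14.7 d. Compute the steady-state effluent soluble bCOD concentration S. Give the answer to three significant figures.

From the Monod/SRT balance for a CMAS, S = K_s·(1+k_d θ_c)/[θ_c·(Y k − k_d) − 1] = 48.4 × (1 + 0.0976 × 14.7) / [14.7 × (0.472 × 8.17 − 0.0976) − 1] = 117.8 / 54.25 = 2.172 mg/L.

S ≈ 2.17 mg/L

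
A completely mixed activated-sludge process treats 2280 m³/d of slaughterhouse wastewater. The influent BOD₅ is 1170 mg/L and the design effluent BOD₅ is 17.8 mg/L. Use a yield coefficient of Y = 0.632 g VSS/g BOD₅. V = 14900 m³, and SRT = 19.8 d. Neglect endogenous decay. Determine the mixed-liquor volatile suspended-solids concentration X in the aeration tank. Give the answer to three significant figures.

X ≈ 2210 mg/L

X = Y·Q·ΔS·θ_c / V = 0.632 × 2280 × (1170 − 17.8) × 19.8 / 14900 = 2206 mg/L.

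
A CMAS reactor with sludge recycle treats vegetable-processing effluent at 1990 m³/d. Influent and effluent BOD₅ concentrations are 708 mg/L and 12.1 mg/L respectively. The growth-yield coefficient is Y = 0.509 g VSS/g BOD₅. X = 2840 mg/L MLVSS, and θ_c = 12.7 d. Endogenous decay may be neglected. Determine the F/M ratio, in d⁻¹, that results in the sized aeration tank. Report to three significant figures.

With k_d = 0 the design equation reduces to V = Y Q (S₀−S) θ_c / X = 0.509 × 1990 × (708 − 12.1) × 12.7 / 2840 = 3152 m³.
F/M = applied load / biomass = Q·S₀/(V·X) = 1990 × 708 / (3152 × 2840) = 0.1574 d⁻¹.

F/M ≈ 0.157 d⁻¹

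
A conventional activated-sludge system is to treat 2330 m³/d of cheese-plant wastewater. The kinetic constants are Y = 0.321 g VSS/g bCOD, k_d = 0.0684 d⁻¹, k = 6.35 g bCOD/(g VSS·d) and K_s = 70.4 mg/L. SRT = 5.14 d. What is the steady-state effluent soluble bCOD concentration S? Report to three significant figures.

S ≈ 10.4 mg/L

From the Monod/SRT balance for a CMAS, S = K_s·(1+k_d θ_c)/[θ_c·(Y k − k_d) − 1] = 70.4 × (1 + 0.0684 × 5.14) / [5.14 × (0.321 × 6.35 − 0.0684) − 1] = 95.15 / 9.126 = 10.43 mg/L.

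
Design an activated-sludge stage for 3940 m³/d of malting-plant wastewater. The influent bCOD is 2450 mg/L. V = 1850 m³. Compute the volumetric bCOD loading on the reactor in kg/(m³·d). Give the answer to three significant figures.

Applied bCOD load per unit volume = Q·S₀/V = (3940 × 2450/1000)/1850 = 5.218 kg bCOD·m⁻³·d⁻¹.

L_v ≈ 5.22 kg bCOD/(m³·d)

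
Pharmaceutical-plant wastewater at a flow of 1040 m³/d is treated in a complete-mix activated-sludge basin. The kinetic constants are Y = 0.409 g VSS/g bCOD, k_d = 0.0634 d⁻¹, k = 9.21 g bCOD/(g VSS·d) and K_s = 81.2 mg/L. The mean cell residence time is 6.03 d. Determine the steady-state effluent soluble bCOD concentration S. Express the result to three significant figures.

For a completely mixed reactor with recycle the Lawrence–McCarty relation gives S = K_s·(1 + k_d·θ_c) / [θ_c·(Y·k − k_d) − 1] = 81.2 × (1 + 0.0634 × 6.03) / [6.03 × (0.409 × 9.21 − 0.0634) − 1] = 112.2 / 21.33 = 5.262 mg/L.

S ≈ 5.26 mg/L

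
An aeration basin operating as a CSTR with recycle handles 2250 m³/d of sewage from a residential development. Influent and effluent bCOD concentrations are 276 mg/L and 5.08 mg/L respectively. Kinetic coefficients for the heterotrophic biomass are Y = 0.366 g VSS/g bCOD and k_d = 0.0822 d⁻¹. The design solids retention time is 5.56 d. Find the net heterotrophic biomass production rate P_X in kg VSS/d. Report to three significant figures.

Correct the yield for decay: Y_obs = Y/(1 + k_d θ_c) = 0.366 / (1 + 0.0822 × 5.56) = 0.366 / 1.457 = 0.2512.
Substrate removed = Q·(S₀ − S) = 2250 m³/d × (276 − 5.08) g/m³ = 6.1×10^5 g/d = 609.6 kg/d.
So the net sludge growth is P_X = 0.2512 × 609.6 = 153.1 kg VSS/d.

P_X ≈ 153 kg VSS/d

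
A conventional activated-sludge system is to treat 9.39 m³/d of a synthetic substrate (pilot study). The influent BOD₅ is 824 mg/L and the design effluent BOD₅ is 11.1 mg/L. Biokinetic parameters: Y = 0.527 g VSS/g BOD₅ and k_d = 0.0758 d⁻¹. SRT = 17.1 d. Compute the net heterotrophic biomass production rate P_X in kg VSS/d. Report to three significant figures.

P_X ≈ 1.75 kg VSS/d

Correct the yield for decay: Y_obs = Y/(1 + k_d θ_c) = 0.527 / (1 + 0.0758 × 17.1) = 0.527 / 2.296 = 0.2295.
Substrate removed = Q·(S₀ − S) = 9.39 m³/d × (824 − 11.1) g/m³ = 7.63×10^3 g/d = 7.633 kg/d.
Biomass produced: P_X = Y_obs·Q·ΔS = 0.2295 × 7.633 ≈ 1.752 kg VSS/d.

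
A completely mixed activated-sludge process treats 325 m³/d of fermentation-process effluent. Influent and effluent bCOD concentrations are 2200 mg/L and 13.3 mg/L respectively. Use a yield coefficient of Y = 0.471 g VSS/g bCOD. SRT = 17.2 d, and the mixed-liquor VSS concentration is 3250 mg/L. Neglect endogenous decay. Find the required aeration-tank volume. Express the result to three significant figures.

V ≈ 1770 m³

With k_d = 0 the design equation reduces to V = Y Q (S₀−S) θ_c / X = 0.471 × 325 × (2200 − 13.3) × 17.2 / 3250 = 1771 m³.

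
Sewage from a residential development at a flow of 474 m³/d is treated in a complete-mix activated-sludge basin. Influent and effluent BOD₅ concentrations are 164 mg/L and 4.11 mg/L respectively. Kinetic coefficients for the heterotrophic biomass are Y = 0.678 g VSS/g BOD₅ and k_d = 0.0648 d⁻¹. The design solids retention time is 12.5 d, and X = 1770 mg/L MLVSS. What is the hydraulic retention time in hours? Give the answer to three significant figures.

Steady-state biomass mass balance: V·X·(1 + k_d·θ_c) = Y·Q·(S₀ − S)·θ_c, so V = 0.678 × 474 × (164 − 4.11) × 12.5 / [1770 × (1 + 0.0648 × 12.5)] = 6.42×10^5 / 3204 = 200.5 m³.
τ = V/Q = 200.5/474 = 0.4230 d, or 10.15 h.

τ ≈ 10.2 h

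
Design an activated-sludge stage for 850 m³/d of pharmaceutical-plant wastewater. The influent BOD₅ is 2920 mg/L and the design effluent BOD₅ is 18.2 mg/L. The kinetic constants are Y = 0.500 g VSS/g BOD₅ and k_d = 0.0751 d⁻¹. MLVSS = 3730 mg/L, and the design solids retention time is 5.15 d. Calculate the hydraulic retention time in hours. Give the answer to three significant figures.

τ ≈ 34.7 h

Rearranging the biomass balance for a CMAS with decay, V = Y·Q·ΔS·θ_c / [X·(1+k_d θ_c)] = 0.500 × 850 × (2920 − 18.2) × 5.15 / [3730 × (1 + 0.0751 × 5.15)] = 6.35×10^6 / 5173 = 1228 m³.
Hydraulic retention time τ = V/Q = 1228 / 850 = 1.445 d = 34.67 h.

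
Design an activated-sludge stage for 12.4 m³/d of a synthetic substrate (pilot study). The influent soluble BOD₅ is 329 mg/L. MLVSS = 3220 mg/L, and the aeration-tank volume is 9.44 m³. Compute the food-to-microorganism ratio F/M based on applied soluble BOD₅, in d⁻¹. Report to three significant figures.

F/M ≈ 0.134 d⁻¹

Food-to-microorganism ratio F/M = Q S₀ / (V X) = 12.4 × 329 / (9.440 × 3220) = 0.1342 d⁻¹.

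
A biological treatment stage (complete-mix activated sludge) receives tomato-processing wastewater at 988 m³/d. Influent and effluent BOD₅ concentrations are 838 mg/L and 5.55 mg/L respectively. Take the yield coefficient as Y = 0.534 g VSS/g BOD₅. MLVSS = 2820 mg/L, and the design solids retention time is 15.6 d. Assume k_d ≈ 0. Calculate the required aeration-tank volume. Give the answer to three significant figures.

V ≈ 2430 m³

Biomass mass balance (decay neglected): V·X = Y·Q·(S₀ − S)·θ_c, so V = 0.534 × 988 × (838 − 5.55) × 15.6 / 2820 = 2430 m³.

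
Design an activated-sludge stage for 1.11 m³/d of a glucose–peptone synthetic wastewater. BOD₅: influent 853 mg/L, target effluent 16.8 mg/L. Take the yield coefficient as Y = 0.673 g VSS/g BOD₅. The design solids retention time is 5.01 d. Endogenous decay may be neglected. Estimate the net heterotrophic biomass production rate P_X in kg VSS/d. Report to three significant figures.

With endogenous decay neglected, the observed yield equals the true yield: Y_obs = Y = 0.673 g VSS/g BOD₅.
Substrate removed = Q·(S₀ − S) = 1.11 m³/d × (853 − 16.8) g/m³ = 9.28×10^2 g/d = 0.9282 kg/d.
Net biomass production P_X = Y_obs × Q·(S₀ − S) = 0.6730 × 0.9282 = 0.6247 kg VSS/d.

P_X ≈ 0.625 kg VSS/d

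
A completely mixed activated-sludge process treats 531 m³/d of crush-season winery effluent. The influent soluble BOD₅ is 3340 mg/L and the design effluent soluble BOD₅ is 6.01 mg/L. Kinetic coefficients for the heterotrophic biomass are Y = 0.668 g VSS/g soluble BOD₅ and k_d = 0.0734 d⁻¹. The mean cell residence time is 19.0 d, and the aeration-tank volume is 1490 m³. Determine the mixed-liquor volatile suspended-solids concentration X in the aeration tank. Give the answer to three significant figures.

X ≈ 6300 mg/L

From V·X·(1 + k_d·θ_c) = Y·Q·(S₀ − S)·θ_c: X = 0.668 × 531 × (3340 − 6.01) × 19.0 / [1490 × (1 + 0.0734 × 19.0)] = 6298 mg/L.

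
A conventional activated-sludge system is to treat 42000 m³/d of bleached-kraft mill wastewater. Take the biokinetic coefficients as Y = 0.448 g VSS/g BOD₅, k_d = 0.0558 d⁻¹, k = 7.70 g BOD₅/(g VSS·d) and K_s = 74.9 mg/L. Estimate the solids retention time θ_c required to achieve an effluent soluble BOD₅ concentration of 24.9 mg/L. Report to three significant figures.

θ_c ≈ 1.24 d

Specific growth rate at S = 24.9 mg/L: μ = YkS/(K_s+S) = 0.448·7.70·24.9/(74.9+24.9) = 0.8607 d⁻¹.
1/θ_c = 0.8607 − 0.0558 = 0.8049 d⁻¹, so θ_c = 1.242 d.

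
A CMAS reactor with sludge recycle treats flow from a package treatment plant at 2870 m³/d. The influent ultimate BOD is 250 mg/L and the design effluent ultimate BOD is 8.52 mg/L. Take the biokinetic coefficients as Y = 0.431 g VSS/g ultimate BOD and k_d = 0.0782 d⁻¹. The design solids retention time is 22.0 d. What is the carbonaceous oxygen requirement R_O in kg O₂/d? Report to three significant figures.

Correct the yield for decay: Y_obs = Y/(1 + k_d θ_c) = 0.431 / (1 + 0.0782 × 22.0) = 0.431 / 2.720 = 0.1584.
Substrate removed = Q·(S₀ − S) = 2870 m³/d × (250 − 8.52) g/m³ = 6.93×10^5 g/d = 693.0 kg/d.
P_X = Y_obs·Q·(S₀ − S) = 0.1584 × 693.0 = 109.8 kg VSS/d.
R_O = Q·(S₀ − S) − 1.42·P_X = 693.0 − 1.42 × 109.8 = 537.1 kg O₂/d.

R_O ≈ 537 kg O₂/d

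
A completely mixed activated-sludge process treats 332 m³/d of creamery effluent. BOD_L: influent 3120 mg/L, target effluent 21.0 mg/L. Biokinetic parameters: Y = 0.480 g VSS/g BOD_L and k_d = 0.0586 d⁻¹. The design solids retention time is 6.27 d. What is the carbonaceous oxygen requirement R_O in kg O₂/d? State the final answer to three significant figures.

The observed yield is Y_obs = Y/(1 + k_d·θ_c) = 0.480 / (1 + 0.0586 × 6.27) = 0.480 / 1.367 = 0.3510 g VSS per g BOD_L removed.
Mass of BOD_L removed per day: Q(S₀ − S) = 332 × 3099 g/m³ = 1029 kg/d.
Biomass synthesised: P_X = Y_obs × 1029 = 361.2 kg VSS/d.
Carbonaceous O₂ demand = substrate oxidised − cell-mass equivalent = 1029 − 1.42 × 361.2 = 516.0 kg O₂/d.

R_O ≈ 516 kg O₂/d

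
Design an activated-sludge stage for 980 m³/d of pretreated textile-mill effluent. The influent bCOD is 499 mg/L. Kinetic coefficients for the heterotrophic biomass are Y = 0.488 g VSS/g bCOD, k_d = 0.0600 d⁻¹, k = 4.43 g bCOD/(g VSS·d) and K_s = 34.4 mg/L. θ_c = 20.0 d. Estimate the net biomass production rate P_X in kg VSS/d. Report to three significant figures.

From the Monod/SRT balance for a CMAS, S = K_s·(1+k_d θ_c)/[θ_c·(Y k − k_d) − 1] = 34.4 × (1 + 0.0600 × 20.0) / [20.0 × (0.488 × 4.43 − 0.0600) − 1] = 75.68 / 41.04 = 1.844 mg/L.
Correct the yield for decay: Y_obs = Y/(1 + k_d θ_c) = 0.488 / (1 + 0.0600 × 20.0) = 0.488 / 2.200 = 0.2218.
ΔS = 499 − 1.84 = 497.2 mg/L, so the substrate removal rate is 980 × 497.2/1000 = 487.2 kg bCOD/d.
P_X = Y_obs · Q(S₀ − S) = 0.2218 × 487.2 = 108.1 kg VSS/d.

P_X ≈ 108 kg VSS/d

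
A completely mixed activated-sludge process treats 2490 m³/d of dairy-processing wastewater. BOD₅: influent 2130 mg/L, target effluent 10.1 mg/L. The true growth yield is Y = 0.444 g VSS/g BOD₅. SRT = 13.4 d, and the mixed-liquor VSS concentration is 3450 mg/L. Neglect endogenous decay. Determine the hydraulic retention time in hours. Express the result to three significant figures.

τ ≈ 87.7 h

With k_d = 0 the design equation reduces to V = Y Q (S₀−S) θ_c / X = 0.444 × 2490 × (2130 − 10.1) × 13.4 / 3450 = 9103 m³.
τ = V/Q = 9103/2490 = 3.656 d, or 87.74 h.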